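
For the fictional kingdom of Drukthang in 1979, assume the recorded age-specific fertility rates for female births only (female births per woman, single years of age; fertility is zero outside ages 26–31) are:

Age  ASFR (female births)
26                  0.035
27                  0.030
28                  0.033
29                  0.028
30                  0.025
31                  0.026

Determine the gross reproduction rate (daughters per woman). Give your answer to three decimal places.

0.177

Sum of female ASFRs = 0.035 + 0.030 + 0.033 + 0.028 + 0.025 + 0.026 = 0.177
GRR = 0.177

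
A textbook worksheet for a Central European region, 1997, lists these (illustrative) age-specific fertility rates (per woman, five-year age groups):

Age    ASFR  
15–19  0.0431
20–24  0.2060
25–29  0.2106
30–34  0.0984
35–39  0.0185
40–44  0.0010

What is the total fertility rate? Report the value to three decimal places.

Sum of ASFRs = 0.0431 + 0.2060 + 0.2106 + 0.0984 + 0.0185 + 0.0010 = 0.5776
TFR = 5 × 0.5776 = 2.888

2.888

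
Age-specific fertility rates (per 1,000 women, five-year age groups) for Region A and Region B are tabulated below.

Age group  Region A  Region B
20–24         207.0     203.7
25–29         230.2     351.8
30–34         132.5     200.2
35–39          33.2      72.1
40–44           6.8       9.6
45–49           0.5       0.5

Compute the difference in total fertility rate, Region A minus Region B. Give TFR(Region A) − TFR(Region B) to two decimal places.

Region A:
  Sum of ASFRs = 207.0 + 230.2 + 132.5 + 33.2 + 6.8 + 0.5 = 610.2
  TFR = 5 × 610.2 / 1000 = 3.051
Region B:
  Sum of ASFRs = 203.7 + 351.8 + 200.2 + 72.1 + 9.6 + 0.5 = 837.9
  TFR = 5 × 837.9 / 1000 = 4.1895
Difference = 3.051 − 4.1895 = -1.1385

-1.14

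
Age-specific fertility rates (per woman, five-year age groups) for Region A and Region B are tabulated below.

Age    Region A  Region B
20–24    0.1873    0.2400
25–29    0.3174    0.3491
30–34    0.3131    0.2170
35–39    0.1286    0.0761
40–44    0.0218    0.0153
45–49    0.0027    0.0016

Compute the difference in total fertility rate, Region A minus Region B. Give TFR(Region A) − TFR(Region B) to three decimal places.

Region A:
  Sum of ASFRs = 0.1873 + 0.3174 + 0.3131 + 0.1286 + 0.0218 + 0.0027 = 0.9709
  TFR = 5 × 0.9709 = 4.8545
Region B:
  Sum of ASFRs = 0.2400 + 0.3491 + 0.2170 + 0.0761 + 0.0153 + 0.0016 = 0.8991
  TFR = 5 × 0.8991 = 4.4955
Difference = 4.8545 − 4.4955 = 0.359

0.359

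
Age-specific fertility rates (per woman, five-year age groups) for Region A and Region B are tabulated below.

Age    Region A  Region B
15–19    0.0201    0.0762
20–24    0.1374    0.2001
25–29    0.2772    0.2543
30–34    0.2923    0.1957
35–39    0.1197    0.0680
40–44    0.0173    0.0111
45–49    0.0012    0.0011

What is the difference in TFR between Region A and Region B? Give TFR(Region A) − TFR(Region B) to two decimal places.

0.29

Region A:
  Sum of ASFRs = 0.0201 + 0.1374 + 0.2772 + 0.2923 + 0.1197 + 0.0173 + 0.0012 = 0.8652
  TFR = 5 × 0.8652 = 4.326
Region B:
  Sum of ASFRs = 0.0762 + 0.2001 + 0.2543 + 0.1957 + 0.0680 + 0.0111 + 0.0011 = 0.8065
  TFR = 5 × 0.8065 = 4.0325
Difference = 4.326 − 4.0325 = 0.2935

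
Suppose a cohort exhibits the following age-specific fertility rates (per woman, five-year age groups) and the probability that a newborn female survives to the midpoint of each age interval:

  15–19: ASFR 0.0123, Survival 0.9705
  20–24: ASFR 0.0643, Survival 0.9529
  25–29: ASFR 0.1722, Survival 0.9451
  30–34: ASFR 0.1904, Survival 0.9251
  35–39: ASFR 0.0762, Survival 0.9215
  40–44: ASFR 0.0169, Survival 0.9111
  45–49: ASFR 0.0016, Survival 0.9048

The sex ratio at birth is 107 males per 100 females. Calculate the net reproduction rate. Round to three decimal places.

1.206

Proportion female at birth = 100 / (100 + 107) = 0.48309.
Survival-weighted fertility by age (5·fₓ·Sₓ):
  15–19: 5 × 0.0123 × 0.9705 = 0.05969
  20–24: 5 × 0.0643 × 0.9529 = 0.30636
  25–29: 5 × 0.1722 × 0.9451 = 0.81373
  30–34: 5 × 0.1904 × 0.9251 = 0.88070
  35–39: 5 × 0.0762 × 0.9215 = 0.35109
  40–44: 5 × 0.0169 × 0.9111 = 0.07699
  45–49: 5 × 0.0016 × 0.9048 = 0.00724
Sum = 2.49580
NRR = 0.48309 × 2.49580 = 1.20570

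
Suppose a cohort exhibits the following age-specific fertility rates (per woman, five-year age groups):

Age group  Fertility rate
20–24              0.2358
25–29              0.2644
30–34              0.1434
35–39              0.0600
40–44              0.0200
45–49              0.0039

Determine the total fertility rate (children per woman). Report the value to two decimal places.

3.64

Sum of ASFRs = 0.2358 + 0.2644 + 0.1434 + 0.0600 + 0.0200 + 0.0039 = 0.7275
TFR = 5 × 0.7275 = 3.6375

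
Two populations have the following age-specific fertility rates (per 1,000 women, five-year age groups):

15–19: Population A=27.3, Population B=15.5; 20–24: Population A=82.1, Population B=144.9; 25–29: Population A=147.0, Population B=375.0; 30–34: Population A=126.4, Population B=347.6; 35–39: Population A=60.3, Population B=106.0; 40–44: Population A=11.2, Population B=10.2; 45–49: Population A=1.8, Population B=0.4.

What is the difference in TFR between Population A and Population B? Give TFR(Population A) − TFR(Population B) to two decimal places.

Population A:
  Sum of ASFRs = 27.3 + 82.1 + 147.0 + 126.4 + 60.3 + 11.2 + 1.8 = 456.1
  TFR = 5 × 456.1 / 1000 = 2.2805
Population B:
  Sum of ASFRs = 15.5 + 144.9 + 375.0 + 347.6 + 106.0 + 10.2 + 0.4 = 999.6
  TFR = 5 × 999.6 / 1000 = 4.998
Difference = 2.2805 − 4.998 = -2.7175

-2.72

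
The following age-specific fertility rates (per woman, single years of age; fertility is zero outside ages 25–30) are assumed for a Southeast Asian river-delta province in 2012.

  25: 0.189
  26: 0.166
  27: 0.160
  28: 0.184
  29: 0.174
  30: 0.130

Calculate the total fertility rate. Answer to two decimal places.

Sum of ASFRs = 0.189 + 0.166 + 0.160 + 0.184 + 0.174 + 0.130 = 1.003
TFR = 1.003

1.00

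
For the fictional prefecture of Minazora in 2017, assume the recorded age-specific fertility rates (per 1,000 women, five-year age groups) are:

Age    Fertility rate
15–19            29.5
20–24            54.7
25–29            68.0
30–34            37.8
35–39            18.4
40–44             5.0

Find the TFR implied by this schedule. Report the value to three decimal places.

1.067

Sum of ASFRs = 29.5 + 54.7 + 68.0 + 37.8 + 18.4 + 5.0 = 213.4
TFR = 5 × 213.4 / 1000 = 1.067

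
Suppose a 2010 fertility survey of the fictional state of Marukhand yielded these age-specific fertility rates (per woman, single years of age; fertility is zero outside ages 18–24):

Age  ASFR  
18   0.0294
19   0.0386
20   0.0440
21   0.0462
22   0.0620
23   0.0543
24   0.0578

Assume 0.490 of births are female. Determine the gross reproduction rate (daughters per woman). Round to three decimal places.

0.163

Proportion female at birth = 0.490.
Sum of ASFRs = 0.0294 + 0.0386 + 0.0440 + 0.0462 + 0.0620 + 0.0543 + 0.0578 = 0.3323
TFR = 0.3323
GRR = 0.490 × 0.3323 = 0.16283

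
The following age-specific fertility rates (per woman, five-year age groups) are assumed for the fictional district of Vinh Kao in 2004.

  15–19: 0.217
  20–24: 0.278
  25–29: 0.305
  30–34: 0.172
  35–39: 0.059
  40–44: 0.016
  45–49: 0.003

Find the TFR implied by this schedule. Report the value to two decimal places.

Sum of ASFRs = 0.217 + 0.278 + 0.305 + 0.172 + 0.059 + 0.016 + 0.003 = 1.050
TFR = 5 × 1.050 = 5.25

5.25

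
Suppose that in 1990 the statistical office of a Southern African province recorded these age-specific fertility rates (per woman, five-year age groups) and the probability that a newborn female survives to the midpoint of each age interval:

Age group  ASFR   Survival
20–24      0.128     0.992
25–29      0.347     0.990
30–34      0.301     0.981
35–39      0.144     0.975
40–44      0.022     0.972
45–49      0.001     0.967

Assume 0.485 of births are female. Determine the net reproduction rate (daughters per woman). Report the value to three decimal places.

2.252

Proportion female at birth = 0.485.
Survival-weighted fertility by age (5·fₓ·Sₓ):
  20–24: 5 × 0.128 × 0.992 = 0.63488
  25–29: 5 × 0.347 × 0.990 = 1.71765
  30–34: 5 × 0.301 × 0.981 = 1.47641
  35–39: 5 × 0.144 × 0.975 = 0.70200
  40–44: 5 × 0.022 × 0.972 = 0.10692
  45–49: 5 × 0.001 × 0.967 = 0.00484
Sum = 4.64270
NRR = 0.485 × 4.64270 = 2.25171
An NRR exceeding 1 indicates intrinsic growth under these rates.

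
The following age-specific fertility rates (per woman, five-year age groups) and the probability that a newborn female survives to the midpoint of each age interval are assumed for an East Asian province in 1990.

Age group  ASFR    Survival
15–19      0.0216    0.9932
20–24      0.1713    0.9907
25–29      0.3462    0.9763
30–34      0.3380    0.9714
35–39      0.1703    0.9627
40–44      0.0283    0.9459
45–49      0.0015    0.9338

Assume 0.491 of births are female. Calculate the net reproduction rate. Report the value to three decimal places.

2.577

Proportion female at birth = 0.491.
Weighting each age-specific rate by interval width and survival:
  15–19: 5 × 0.0216 × 0.9932 = 0.10727
  20–24: 5 × 0.1713 × 0.9907 = 0.84853
  25–29: 5 × 0.3462 × 0.9763 = 1.68998
  30–34: 5 × 0.3380 × 0.9714 = 1.64167
  35–39: 5 × 0.1703 × 0.9627 = 0.81974
  40–44: 5 × 0.0283 × 0.9459 = 0.13384
  45–49: 5 × 0.0015 × 0.9338 = 0.00700
Sum = 5.24803
NRR = 0.491 × 5.24803 = 2.57678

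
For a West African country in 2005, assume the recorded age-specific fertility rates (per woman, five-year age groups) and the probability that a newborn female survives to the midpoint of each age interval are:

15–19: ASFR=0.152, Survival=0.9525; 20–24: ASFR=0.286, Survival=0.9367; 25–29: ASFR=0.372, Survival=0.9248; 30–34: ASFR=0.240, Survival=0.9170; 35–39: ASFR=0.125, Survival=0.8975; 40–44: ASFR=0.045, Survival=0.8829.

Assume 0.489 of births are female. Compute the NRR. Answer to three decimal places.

2.760

Proportion female at birth = 0.489.
Survival-weighted fertility by age (5·fₓ·Sₓ):
  15–19: 5 × 0.152 × 0.9525 = 0.72390
  20–24: 5 × 0.286 × 0.9367 = 1.33948
  25–29: 5 × 0.372 × 0.9248 = 1.72013
  30–34: 5 × 0.240 × 0.9170 = 1.10040
  35–39: 5 × 0.125 × 0.8975 = 0.56094
  40–44: 5 × 0.045 × 0.8829 = 0.19865
Sum = 5.64350
NRR = 0.489 × 5.64350 = 2.75967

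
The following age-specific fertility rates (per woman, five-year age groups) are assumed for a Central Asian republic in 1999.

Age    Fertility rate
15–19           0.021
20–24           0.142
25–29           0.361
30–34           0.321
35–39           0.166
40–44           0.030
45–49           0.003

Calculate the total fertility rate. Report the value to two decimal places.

5.22

Sum of ASFRs = 0.021 + 0.142 + 0.361 + 0.321 + 0.166 + 0.030 + 0.003 = 1.044
TFR = 5 × 1.044 = 5.22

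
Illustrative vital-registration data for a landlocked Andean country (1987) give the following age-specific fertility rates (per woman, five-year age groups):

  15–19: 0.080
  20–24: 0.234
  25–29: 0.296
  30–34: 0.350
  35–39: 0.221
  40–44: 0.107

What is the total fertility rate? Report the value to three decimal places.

6.440

Sum of ASFRs = 0.080 + 0.234 + 0.296 + 0.350 + 0.221 + 0.107 = 1.288
TFR = 5 × 1.288 = 6.44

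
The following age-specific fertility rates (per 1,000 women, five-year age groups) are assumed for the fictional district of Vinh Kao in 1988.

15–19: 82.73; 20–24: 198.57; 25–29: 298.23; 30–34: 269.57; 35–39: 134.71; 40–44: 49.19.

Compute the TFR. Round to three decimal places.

Sum of ASFRs = 82.73 + 198.57 + 298.23 + 269.57 + 134.71 + 49.19 = 1033.00
TFR = 5 × 1033.00 / 1000 = 5.165

5.165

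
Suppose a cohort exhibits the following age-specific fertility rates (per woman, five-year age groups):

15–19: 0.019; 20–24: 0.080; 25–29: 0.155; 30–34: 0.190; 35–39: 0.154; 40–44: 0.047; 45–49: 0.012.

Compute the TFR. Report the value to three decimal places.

3.285

Sum of ASFRs = 0.019 + 0.080 + 0.155 + 0.190 + 0.154 + 0.047 + 0.012 = 0.657
TFR = 5 × 0.657 = 3.285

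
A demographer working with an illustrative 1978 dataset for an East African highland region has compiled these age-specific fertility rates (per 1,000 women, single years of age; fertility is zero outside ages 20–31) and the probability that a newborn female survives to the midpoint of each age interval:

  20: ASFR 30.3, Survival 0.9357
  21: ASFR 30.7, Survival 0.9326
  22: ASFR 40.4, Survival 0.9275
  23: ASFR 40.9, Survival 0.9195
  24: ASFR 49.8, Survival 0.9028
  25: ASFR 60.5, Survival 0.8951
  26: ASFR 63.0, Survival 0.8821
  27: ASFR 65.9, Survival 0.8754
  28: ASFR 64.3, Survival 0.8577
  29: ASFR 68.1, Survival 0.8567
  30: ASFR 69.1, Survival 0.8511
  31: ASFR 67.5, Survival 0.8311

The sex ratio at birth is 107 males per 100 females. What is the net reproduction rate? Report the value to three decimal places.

Proportion female at birth = 100 / (100 + 107) = 0.48309.
Weighting each age-specific rate by interval width and survival:
  20: 1 × 30.3/1000 × 0.9357 = 0.02835
  21: 1 × 30.7/1000 × 0.9326 = 0.02863
  22: 1 × 40.4/1000 × 0.9275 = 0.03747
  23: 1 × 40.9/1000 × 0.9195 = 0.03761
  24: 1 × 49.8/1000 × 0.9028 = 0.04496
  25: 1 × 60.5/1000 × 0.8951 = 0.05415
  26: 1 × 63.0/1000 × 0.8821 = 0.05557
  27: 1 × 65.9/1000 × 0.8754 = 0.05769
  28: 1 × 64.3/1000 × 0.8577 = 0.05515
  29: 1 × 68.1/1000 × 0.8567 = 0.05834
  30: 1 × 69.1/1000 × 0.8511 = 0.05881
  31: 1 × 67.5/1000 × 0.8311 = 0.05610
Sum = 0.57283
NRR = 0.48309 × 0.57283 = 0.27673

0.277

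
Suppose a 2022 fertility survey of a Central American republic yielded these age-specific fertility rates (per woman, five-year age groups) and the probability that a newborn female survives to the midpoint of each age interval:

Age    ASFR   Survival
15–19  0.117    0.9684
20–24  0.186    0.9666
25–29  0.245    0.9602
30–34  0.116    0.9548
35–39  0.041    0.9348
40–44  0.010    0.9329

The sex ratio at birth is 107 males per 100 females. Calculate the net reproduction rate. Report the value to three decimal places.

Proportion female at birth = 100 / (100 + 107) = 0.48309.
Each age group contributes 5 × ASFR × survival:
  15–19: 5 × 0.117 × 0.9684 = 0.56651
  20–24: 5 × 0.186 × 0.9666 = 0.89894
  25–29: 5 × 0.245 × 0.9602 = 1.17625
  30–34: 5 × 0.116 × 0.9548 = 0.55378
  35–39: 5 × 0.041 × 0.9348 = 0.19163
  40–44: 5 × 0.010 × 0.9329 = 0.04665
Sum = 3.43376
NRR = 0.48309 × 3.43376 = 1.65882

1.659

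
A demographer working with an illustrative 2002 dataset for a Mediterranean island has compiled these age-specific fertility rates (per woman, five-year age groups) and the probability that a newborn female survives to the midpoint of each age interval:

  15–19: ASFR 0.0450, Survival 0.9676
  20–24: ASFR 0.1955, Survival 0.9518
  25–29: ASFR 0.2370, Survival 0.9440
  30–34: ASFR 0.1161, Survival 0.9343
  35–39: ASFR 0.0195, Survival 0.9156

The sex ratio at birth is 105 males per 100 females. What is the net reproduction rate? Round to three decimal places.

1.414

Proportion female at birth = 100 / (100 + 105) = 0.48780.
Per-age-group product (5 × ASFR × survival probability):
  15–19: 5 × 0.0450 × 0.9676 = 0.21771
  20–24: 5 × 0.1955 × 0.9518 = 0.93038
  25–29: 5 × 0.2370 × 0.9440 = 1.11864
  30–34: 5 × 0.1161 × 0.9343 = 0.54236
  35–39: 5 × 0.0195 × 0.9156 = 0.08927
Sum = 2.89836
NRR = 0.48780 × 2.89836 = 1.41382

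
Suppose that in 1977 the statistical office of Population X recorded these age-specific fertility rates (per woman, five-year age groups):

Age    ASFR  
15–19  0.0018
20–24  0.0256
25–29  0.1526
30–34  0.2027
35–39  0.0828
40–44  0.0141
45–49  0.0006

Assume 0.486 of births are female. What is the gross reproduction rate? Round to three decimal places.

Proportion female at birth = 0.486.
Sum of ASFRs = 0.0018 + 0.0256 + 0.1526 + 0.2027 + 0.0828 + 0.0141 + 0.0006 = 0.4802
TFR = 5 × 0.4802 = 2.401
GRR = 0.486 × 2.401 = 1.16689

1.167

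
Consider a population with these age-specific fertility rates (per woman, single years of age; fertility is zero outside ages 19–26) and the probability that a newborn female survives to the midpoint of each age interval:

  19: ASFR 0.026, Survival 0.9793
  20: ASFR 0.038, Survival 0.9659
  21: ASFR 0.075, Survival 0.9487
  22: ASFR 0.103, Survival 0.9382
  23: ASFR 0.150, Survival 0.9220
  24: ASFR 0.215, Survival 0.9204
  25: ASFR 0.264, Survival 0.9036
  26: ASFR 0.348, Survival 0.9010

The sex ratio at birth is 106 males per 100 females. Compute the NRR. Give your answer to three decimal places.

Proportion female at birth = 100 / (100 + 106) = 0.48544.
Survival-weighted fertility by age (1·fₓ·Sₓ):
  19: 1 × 0.026 × 0.9793 = 0.02546
  20: 1 × 0.038 × 0.9659 = 0.03670
  21: 1 × 0.075 × 0.9487 = 0.07115
  22: 1 × 0.103 × 0.9382 = 0.09663
  23: 1 × 0.150 × 0.9220 = 0.13830
  24: 1 × 0.215 × 0.9204 = 0.19789
  25: 1 × 0.264 × 0.9036 = 0.23855
  26: 1 × 0.348 × 0.9010 = 0.31355
Sum = 1.11823
NRR = 0.48544 × 1.11823 = 0.54283
NRR < 1, so the cohort does not fully replace itself.

0.543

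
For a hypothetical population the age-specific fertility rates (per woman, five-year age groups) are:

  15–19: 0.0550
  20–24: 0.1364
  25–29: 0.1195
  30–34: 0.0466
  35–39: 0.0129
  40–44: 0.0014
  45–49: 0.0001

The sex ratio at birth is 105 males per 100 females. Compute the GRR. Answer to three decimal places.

0.907

Proportion female at birth = 100 / (100 + 105) = 0.48780.
Sum of ASFRs = 0.0550 + 0.1364 + 0.1195 + 0.0466 + 0.0129 + 0.0014 + 0.0001 = 0.3719
TFR = 5 × 0.3719 = 1.8595
GRR = 0.48780 × 1.8595 = 0.90706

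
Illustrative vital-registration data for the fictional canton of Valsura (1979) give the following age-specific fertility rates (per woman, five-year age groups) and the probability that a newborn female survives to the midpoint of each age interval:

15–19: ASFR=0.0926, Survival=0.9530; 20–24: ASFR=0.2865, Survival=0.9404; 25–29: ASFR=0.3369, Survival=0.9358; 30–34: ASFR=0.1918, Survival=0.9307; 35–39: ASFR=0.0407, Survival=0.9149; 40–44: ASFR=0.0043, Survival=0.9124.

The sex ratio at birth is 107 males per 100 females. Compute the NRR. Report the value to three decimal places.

2.156

Proportion female at birth = 100 / (100 + 107) = 0.48309.
Each age group contributes 5 × ASFR × survival:
  15–19: 5 × 0.0926 × 0.9530 = 0.44124
  20–24: 5 × 0.2865 × 0.9404 = 1.34712
  25–29: 5 × 0.3369 × 0.9358 = 1.57636
  30–34: 5 × 0.1918 × 0.9307 = 0.89254
  35–39: 5 × 0.0407 × 0.9149 = 0.18618
  40–44: 5 × 0.0043 × 0.9124 = 0.01962
Sum = 4.46306
NRR = 0.48309 × 4.46306 = 2.15606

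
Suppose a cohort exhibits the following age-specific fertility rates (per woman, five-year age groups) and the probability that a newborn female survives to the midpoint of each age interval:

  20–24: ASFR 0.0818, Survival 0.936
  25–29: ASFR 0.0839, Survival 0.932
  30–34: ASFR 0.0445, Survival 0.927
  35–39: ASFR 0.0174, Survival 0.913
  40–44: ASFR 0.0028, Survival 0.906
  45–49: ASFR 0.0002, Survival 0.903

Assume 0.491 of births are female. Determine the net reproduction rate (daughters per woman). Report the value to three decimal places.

0.527

Proportion female at birth = 0.491.
Weighting each age-specific rate by interval width and survival:
  20–24: 5 × 0.0818 × 0.936 = 0.38282
  25–29: 5 × 0.0839 × 0.932 = 0.39097
  30–34: 5 × 0.0445 × 0.927 = 0.20626
  35–39: 5 × 0.0174 × 0.913 = 0.07943
  40–44: 5 × 0.0028 × 0.906 = 0.01268
  45–49: 5 × 0.0002 × 0.903 = 0.00090
Sum = 1.07306
NRR = 0.491 × 1.07306 = 0.52687
NRR < 1, so the cohort does not fully replace itself.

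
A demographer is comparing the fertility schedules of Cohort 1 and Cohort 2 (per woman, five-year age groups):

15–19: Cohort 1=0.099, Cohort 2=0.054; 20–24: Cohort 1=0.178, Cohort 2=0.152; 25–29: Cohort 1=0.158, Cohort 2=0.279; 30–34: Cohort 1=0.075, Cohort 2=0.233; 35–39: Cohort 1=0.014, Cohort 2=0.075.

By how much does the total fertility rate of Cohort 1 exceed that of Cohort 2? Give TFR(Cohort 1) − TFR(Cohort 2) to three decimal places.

Cohort 1:
  Sum of ASFRs = 0.099 + 0.178 + 0.158 + 0.075 + 0.014 = 0.524
  TFR = 5 × 0.524 = 2.62
Cohort 2:
  Sum of ASFRs = 0.054 + 0.152 + 0.279 + 0.233 + 0.075 = 0.793
  TFR = 5 × 0.793 = 3.965
Difference = 2.62 − 3.965 = -1.345

-1.345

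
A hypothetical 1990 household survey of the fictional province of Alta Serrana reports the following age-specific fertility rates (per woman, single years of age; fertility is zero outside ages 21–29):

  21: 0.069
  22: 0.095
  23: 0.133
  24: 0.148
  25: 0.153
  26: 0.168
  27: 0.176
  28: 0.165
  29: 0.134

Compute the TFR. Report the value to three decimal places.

1.241

Sum of ASFRs = 0.069 + 0.095 + 0.133 + 0.148 + 0.153 + 0.168 + 0.176 + 0.165 + 0.134 = 1.241
TFR = 1.241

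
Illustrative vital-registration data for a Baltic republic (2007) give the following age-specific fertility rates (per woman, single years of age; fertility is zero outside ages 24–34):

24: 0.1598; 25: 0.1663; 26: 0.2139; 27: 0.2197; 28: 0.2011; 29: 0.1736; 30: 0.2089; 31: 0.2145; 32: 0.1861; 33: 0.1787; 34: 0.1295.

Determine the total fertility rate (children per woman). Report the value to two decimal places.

Sum of ASFRs = 0.1598 + 0.1663 + 0.2139 + 0.2197 + 0.2011 + 0.1736 + 0.2089 + 0.2145 + 0.1861 + 0.1787 + 0.1295 = 2.0521
TFR = 2.0521

2.05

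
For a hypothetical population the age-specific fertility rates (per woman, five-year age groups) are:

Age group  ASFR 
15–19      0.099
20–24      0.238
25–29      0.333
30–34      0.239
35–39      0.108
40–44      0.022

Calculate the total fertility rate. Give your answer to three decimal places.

Sum of ASFRs = 0.099 + 0.238 + 0.333 + 0.239 + 0.108 + 0.022 = 1.039
TFR = 5 × 1.039 = 5.195

5.195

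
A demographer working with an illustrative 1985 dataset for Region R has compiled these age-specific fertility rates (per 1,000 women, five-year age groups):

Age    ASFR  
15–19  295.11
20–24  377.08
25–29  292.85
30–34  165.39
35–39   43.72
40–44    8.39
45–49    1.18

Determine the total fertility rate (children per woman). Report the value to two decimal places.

5.92

Sum of ASFRs = 295.11 + 377.08 + 292.85 + 165.39 + 43.72 + 8.39 + 1.18 = 1183.72
TFR = 5 × 1183.72 / 1000 = 5.9186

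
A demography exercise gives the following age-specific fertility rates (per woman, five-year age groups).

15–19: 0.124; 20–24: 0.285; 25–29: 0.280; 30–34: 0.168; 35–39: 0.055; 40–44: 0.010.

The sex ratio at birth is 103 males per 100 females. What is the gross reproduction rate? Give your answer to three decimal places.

2.271

Proportion female at birth = 100 / (100 + 103) = 0.49261.
Sum of ASFRs = 0.124 + 0.285 + 0.280 + 0.168 + 0.055 + 0.010 = 0.922
TFR = 5 × 0.922 = 4.61
GRR = 0.49261 × 4.61 = 2.27093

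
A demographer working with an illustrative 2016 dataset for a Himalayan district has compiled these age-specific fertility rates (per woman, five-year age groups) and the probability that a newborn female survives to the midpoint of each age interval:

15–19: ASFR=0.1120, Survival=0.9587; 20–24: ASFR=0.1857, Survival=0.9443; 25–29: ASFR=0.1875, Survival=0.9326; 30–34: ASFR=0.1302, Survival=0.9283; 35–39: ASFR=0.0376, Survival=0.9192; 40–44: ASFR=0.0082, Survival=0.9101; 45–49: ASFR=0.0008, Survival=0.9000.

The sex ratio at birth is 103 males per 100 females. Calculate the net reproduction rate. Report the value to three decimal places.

1.530

Proportion female at birth = 100 / (100 + 103) = 0.49261.
Each age group contributes 5 × ASFR × survival:
  15–19: 5 × 0.1120 × 0.9587 = 0.53687
  20–24: 5 × 0.1857 × 0.9443 = 0.87678
  25–29: 5 × 0.1875 × 0.9326 = 0.87431
  30–34: 5 × 0.1302 × 0.9283 = 0.60432
  35–39: 5 × 0.0376 × 0.9192 = 0.17281
  40–44: 5 × 0.0082 × 0.9101 = 0.03731
  45–49: 5 × 0.0008 × 0.9000 = 0.00360
Sum = 3.10600
NRR = 0.49261 × 3.10600 = 1.53005
An NRR exceeding 1 indicates intrinsic growth under these rates.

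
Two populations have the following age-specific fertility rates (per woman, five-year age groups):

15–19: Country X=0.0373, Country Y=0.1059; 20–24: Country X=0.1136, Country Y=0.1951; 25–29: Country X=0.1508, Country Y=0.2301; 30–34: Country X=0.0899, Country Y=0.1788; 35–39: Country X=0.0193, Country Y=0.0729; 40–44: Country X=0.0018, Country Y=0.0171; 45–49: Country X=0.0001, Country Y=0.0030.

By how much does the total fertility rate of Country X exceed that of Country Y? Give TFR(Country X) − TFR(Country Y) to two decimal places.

-1.95

Country X:
  Sum of ASFRs = 0.0373 + 0.1136 + 0.1508 + 0.0899 + 0.0193 + 0.0018 + 0.0001 = 0.4128
  TFR = 5 × 0.4128 = 2.064
Country Y:
  Sum of ASFRs = 0.1059 + 0.1951 + 0.2301 + 0.1788 + 0.0729 + 0.0171 + 0.0030 = 0.8029
  TFR = 5 × 0.8029 = 4.0145
Difference = 2.064 − 4.0145 = -1.9505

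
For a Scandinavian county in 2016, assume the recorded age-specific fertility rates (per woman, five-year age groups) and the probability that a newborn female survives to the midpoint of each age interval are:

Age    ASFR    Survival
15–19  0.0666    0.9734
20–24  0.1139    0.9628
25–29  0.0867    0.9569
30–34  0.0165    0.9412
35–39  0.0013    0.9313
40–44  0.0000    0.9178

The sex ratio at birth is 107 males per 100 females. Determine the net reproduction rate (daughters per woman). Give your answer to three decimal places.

Proportion female at birth = 100 / (100 + 107) = 0.48309.
Each age group contributes 5 × ASFR × survival:
  15–19: 5 × 0.0666 × 0.9734 = 0.32414
  20–24: 5 × 0.1139 × 0.9628 = 0.54831
  25–29: 5 × 0.0867 × 0.9569 = 0.41482
  30–34: 5 × 0.0165 × 0.9412 = 0.07765
  35–39: 5 × 0.0013 × 0.9313 = 0.00605
  40–44: 5 × 0.0000 × 0.9178 = 0.00000
Sum = 1.37097
NRR = 0.48309 × 1.37097 = 0.66230

0.662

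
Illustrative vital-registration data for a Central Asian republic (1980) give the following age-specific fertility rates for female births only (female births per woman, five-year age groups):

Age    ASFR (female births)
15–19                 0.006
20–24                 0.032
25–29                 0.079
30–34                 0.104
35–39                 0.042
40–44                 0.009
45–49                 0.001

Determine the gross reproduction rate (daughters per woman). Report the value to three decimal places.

1.365

Sum of female ASFRs = 0.006 + 0.032 + 0.079 + 0.104 + 0.042 + 0.009 + 0.001 = 0.273
GRR = 5 × 0.273 = 1.365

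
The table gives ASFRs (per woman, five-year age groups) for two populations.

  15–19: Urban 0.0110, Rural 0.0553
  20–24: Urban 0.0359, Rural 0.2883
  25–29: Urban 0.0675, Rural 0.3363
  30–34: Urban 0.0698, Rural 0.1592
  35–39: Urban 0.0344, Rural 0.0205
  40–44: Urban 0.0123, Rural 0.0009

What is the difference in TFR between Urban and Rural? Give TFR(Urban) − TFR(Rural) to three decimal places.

Urban:
  Sum of ASFRs = 0.0110 + 0.0359 + 0.0675 + 0.0698 + 0.0344 + 0.0123 = 0.2309
  TFR = 5 × 0.2309 = 1.1545
Rural:
  Sum of ASFRs = 0.0553 + 0.2883 + 0.3363 + 0.1592 + 0.0205 + 0.0009 = 0.8605
  TFR = 5 × 0.8605 = 4.3025
Difference = 1.1545 − 4.3025 = -3.148

-3.148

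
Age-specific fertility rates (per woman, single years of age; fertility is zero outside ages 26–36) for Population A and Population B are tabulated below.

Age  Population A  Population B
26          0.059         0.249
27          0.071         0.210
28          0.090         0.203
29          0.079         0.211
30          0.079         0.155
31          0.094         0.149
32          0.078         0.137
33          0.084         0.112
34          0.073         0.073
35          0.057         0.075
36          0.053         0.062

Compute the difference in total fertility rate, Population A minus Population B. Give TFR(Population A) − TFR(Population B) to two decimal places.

-0.82

Population A:
  Sum of ASFRs = 0.059 + 0.071 + 0.090 + 0.079 + 0.079 + 0.094 + 0.078 + 0.084 + 0.073 + 0.057 + 0.053 = 0.817
  TFR = 0.817
Population B:
  Sum of ASFRs = 0.249 + 0.210 + 0.203 + 0.211 + 0.155 + 0.149 + 0.137 + 0.112 + 0.073 + 0.075 + 0.062 = 1.636
  TFR = 1.636
Difference = 0.817 − 1.636 = -0.819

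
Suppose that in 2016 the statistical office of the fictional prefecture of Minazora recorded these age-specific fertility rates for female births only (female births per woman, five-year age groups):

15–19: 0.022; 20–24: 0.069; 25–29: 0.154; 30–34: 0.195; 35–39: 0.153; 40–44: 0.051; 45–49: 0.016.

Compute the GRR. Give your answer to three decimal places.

Sum of female ASFRs = 0.022 + 0.069 + 0.154 + 0.195 + 0.153 + 0.051 + 0.016 = 0.660
GRR = 5 × 0.660 = 3.3

3.300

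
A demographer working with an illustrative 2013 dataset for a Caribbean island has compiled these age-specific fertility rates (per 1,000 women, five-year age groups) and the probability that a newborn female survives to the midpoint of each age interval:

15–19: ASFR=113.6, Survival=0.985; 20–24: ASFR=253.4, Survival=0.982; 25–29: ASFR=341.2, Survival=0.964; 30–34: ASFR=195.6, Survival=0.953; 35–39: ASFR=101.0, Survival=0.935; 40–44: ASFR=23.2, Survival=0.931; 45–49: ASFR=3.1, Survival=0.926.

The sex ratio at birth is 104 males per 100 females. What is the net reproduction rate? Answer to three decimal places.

Proportion female at birth = 100 / (100 + 104) = 0.49020.
Weighting each age-specific rate by interval width and survival:
  15–19: 5 × 113.6/1000 × 0.985 = 0.55948
  20–24: 5 × 253.4/1000 × 0.982 = 1.24419
  25–29: 5 × 341.2/1000 × 0.964 = 1.64458
  30–34: 5 × 195.6/1000 × 0.953 = 0.93203
  35–39: 5 × 101.0/1000 × 0.935 = 0.47218
  40–44: 5 × 23.2/1000 × 0.931 = 0.10800
  45–49: 5 × 3.1/1000 × 0.926 = 0.01435
Sum = 4.97481
NRR = 0.49020 × 4.97481 = 2.43865
With NRR above 1 the population is above replacement fertility.

2.439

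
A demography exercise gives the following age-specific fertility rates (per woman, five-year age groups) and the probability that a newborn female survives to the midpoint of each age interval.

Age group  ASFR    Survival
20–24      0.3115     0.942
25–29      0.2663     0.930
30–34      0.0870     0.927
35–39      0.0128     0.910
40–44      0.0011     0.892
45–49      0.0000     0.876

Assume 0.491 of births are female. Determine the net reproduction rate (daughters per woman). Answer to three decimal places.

1.557

Proportion female at birth = 0.491.
Per-age-group product (5 × ASFR × survival probability):
  20–24: 5 × 0.3115 × 0.942 = 1.46717
  25–29: 5 × 0.2663 × 0.930 = 1.23830
  30–34: 5 × 0.0870 × 0.927 = 0.40325
  35–39: 5 × 0.0128 × 0.910 = 0.05824
  40–44: 5 × 0.0011 × 0.892 = 0.00491
  45–49: 5 × 0.0000 × 0.876 = 0.00000
Sum = 3.17187
NRR = 0.491 × 3.17187 = 1.55739
NRR > 1, so each generation more than replaces itself.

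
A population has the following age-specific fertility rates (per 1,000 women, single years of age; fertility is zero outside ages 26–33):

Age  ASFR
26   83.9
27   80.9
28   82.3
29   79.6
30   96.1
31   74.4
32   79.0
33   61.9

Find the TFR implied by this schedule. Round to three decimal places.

Sum of ASFRs = 83.9 + 80.9 + 82.3 + 79.6 + 96.1 + 74.4 + 79.0 + 61.9 = 638.1
TFR = 638.1 / 1000 = 0.6381

0.638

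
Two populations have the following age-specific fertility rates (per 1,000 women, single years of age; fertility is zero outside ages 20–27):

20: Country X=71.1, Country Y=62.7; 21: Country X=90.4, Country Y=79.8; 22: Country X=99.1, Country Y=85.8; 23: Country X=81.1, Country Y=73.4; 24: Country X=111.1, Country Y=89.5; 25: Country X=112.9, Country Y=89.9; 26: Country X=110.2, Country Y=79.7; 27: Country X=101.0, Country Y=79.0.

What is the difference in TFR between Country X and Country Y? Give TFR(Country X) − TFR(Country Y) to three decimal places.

Country X:
  Sum of ASFRs = 71.1 + 90.4 + 99.1 + 81.1 + 111.1 + 112.9 + 110.2 + 101.0 = 776.9
  TFR = 776.9 / 1000 = 0.7769
Country Y:
  Sum of ASFRs = 62.7 + 79.8 + 85.8 + 73.4 + 89.5 + 89.9 + 79.7 + 79.0 = 639.8
  TFR = 639.8 / 1000 = 0.6398
Difference = 0.7769 − 0.6398 = 0.1371

0.137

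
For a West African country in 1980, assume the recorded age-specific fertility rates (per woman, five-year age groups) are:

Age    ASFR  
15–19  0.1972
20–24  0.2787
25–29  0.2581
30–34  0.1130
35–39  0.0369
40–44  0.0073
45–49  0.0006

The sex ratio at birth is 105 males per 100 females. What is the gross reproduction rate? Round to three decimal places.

Proportion female at birth = 100 / (100 + 105) = 0.48780.
Sum of ASFRs = 0.1972 + 0.2787 + 0.2581 + 0.1130 + 0.0369 + 0.0073 + 0.0006 = 0.8918
TFR = 5 × 0.8918 = 4.459
GRR = 0.48780 × 4.459 = 2.17510

2.175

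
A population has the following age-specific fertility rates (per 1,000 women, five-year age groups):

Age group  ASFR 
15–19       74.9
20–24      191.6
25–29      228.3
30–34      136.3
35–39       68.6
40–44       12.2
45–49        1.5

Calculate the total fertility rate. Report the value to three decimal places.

3.567

Sum of ASFRs = 74.9 + 191.6 + 228.3 + 136.3 + 68.6 + 12.2 + 1.5 = 713.4
TFR = 5 × 713.4 / 1000 = 3.567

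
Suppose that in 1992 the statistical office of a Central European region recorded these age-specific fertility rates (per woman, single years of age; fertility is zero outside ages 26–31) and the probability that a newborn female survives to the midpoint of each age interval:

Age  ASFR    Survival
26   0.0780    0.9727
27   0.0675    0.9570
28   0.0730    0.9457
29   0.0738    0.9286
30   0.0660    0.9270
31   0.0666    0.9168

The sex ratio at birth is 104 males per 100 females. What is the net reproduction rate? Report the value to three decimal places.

0.196

Proportion female at birth = 100 / (100 + 104) = 0.49020.
Each age group contributes 1 × ASFR × survival:
  26: 1 × 0.0780 × 0.9727 = 0.07587
  27: 1 × 0.0675 × 0.9570 = 0.06460
  28: 1 × 0.0730 × 0.9457 = 0.06904
  29: 1 × 0.0738 × 0.9286 = 0.06853
  30: 1 × 0.0660 × 0.9270 = 0.06118
  31: 1 × 0.0666 × 0.9168 = 0.06106
Sum = 0.40028
NRR = 0.49020 × 0.40028 = 0.19622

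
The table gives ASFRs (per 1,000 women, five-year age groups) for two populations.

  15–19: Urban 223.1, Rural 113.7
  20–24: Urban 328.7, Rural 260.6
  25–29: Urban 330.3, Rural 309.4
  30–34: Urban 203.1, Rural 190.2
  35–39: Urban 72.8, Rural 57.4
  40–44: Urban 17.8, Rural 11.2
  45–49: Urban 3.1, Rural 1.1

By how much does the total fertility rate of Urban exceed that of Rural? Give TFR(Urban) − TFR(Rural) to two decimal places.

Urban:
  Sum of ASFRs = 223.1 + 328.7 + 330.3 + 203.1 + 72.8 + 17.8 + 3.1 = 1178.9
  TFR = 5 × 1178.9 / 1000 = 5.8945
Rural:
  Sum of ASFRs = 113.7 + 260.6 + 309.4 + 190.2 + 57.4 + 11.2 + 1.1 = 943.6
  TFR = 5 × 943.6 / 1000 = 4.718
Difference = 5.8945 − 4.718 = 1.1765

1.18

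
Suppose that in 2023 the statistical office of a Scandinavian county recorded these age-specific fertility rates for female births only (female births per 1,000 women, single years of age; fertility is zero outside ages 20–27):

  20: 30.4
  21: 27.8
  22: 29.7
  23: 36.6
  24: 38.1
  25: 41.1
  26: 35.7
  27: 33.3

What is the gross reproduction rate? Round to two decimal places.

Sum of female ASFRs = 30.4 + 27.8 + 29.7 + 36.6 + 38.1 + 41.1 + 35.7 + 33.3 = 272.7
GRR = 272.7 / 1000 = 0.2727

0.27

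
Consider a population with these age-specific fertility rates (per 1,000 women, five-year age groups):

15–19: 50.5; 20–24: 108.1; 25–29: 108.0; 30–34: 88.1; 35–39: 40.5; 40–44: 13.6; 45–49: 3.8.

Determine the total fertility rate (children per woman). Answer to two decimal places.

Sum of ASFRs = 50.5 + 108.1 + 108.0 + 88.1 + 40.5 + 13.6 + 3.8 = 412.6
TFR = 5 × 412.6 / 1000 = 2.063

2.06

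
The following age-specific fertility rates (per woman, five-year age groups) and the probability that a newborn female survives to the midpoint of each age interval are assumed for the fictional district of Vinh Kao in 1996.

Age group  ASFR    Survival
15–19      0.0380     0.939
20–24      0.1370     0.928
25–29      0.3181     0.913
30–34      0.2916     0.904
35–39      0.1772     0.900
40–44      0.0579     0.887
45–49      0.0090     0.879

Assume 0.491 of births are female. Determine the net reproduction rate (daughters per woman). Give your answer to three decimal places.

Proportion female at birth = 0.491.
Weighting each age-specific rate by interval width and survival:
  15–19: 5 × 0.0380 × 0.939 = 0.17841
  20–24: 5 × 0.1370 × 0.928 = 0.63568
  25–29: 5 × 0.3181 × 0.913 = 1.45213
  30–34: 5 × 0.2916 × 0.904 = 1.31803
  35–39: 5 × 0.1772 × 0.900 = 0.79740
  40–44: 5 × 0.0579 × 0.887 = 0.25679
  45–49: 5 × 0.0090 × 0.879 = 0.03956
Sum = 4.67800
NRR = 0.491 × 4.67800 = 2.29690

2.297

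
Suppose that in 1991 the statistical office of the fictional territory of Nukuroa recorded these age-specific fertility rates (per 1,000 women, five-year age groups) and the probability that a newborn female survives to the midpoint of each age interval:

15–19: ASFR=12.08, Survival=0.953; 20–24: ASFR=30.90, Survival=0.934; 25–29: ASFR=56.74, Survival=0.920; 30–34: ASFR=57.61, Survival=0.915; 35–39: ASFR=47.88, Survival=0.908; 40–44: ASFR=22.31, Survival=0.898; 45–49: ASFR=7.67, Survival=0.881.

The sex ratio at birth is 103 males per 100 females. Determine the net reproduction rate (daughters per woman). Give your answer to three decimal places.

0.531

Proportion female at birth = 100 / (100 + 103) = 0.49261.
Each age group contributes 5 × ASFR × survival:
  15–19: 5 × 12.08/1000 × 0.953 = 0.05756
  20–24: 5 × 30.90/1000 × 0.934 = 0.14430
  25–29: 5 × 56.74/1000 × 0.920 = 0.26100
  30–34: 5 × 57.61/1000 × 0.915 = 0.26357
  35–39: 5 × 47.88/1000 × 0.908 = 0.21738
  40–44: 5 × 22.31/1000 × 0.898 = 0.10017
  45–49: 5 × 7.67/1000 × 0.881 = 0.03379
Sum = 1.07777
NRR = 0.49261 × 1.07777 = 0.53092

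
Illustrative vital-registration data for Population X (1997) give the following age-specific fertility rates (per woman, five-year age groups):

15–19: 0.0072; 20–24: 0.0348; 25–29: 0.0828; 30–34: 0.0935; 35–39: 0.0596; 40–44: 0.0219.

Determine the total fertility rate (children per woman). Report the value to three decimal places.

Sum of ASFRs = 0.0072 + 0.0348 + 0.0828 + 0.0935 + 0.0596 + 0.0219 = 0.2998
TFR = 5 × 0.2998 = 1.499

1.499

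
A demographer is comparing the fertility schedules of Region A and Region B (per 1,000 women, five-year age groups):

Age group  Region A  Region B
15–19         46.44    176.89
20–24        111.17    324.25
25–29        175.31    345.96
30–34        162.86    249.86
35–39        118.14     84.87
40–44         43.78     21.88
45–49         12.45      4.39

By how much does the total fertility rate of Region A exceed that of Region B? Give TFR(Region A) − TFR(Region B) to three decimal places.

-2.690

Region A:
  Sum of ASFRs = 46.44 + 111.17 + 175.31 + 162.86 + 118.14 + 43.78 + 12.45 = 670.15
  TFR = 5 × 670.15 / 1000 = 3.35075
Region B:
  Sum of ASFRs = 176.89 + 324.25 + 345.96 + 249.86 + 84.87 + 21.88 + 4.39 = 1208.10
  TFR = 5 × 1208.10 / 1000 = 6.0405
Difference = 3.35075 − 6.0405 = -2.68975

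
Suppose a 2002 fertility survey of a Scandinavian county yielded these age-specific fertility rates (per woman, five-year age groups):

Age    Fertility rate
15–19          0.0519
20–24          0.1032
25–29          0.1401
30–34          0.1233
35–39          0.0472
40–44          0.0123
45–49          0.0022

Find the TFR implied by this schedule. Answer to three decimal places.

Sum of ASFRs = 0.0519 + 0.1032 + 0.1401 + 0.1233 + 0.0472 + 0.0123 + 0.0022 = 0.4802
TFR = 5 × 0.4802 = 2.401

2.401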